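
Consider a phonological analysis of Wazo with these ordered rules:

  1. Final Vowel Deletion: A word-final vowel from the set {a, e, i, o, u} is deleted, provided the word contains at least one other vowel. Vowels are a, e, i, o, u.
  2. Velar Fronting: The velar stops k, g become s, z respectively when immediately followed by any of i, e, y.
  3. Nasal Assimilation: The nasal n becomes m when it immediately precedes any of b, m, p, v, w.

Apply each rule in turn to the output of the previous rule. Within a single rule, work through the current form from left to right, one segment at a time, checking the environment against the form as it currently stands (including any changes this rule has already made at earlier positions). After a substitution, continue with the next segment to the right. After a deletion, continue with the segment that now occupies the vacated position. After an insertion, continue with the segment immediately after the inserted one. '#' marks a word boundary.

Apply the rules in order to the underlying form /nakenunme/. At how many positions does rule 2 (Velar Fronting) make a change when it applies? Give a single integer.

1 Final Vowel Deletion: [nakenunme] → [nakenunm]
2 Velar Fronting: [nakenunm] → [nasenunm]
3 Nasal Assimilation: [nasenunm] → [nasenumm]
Rule 2 changed 1 position(s).

1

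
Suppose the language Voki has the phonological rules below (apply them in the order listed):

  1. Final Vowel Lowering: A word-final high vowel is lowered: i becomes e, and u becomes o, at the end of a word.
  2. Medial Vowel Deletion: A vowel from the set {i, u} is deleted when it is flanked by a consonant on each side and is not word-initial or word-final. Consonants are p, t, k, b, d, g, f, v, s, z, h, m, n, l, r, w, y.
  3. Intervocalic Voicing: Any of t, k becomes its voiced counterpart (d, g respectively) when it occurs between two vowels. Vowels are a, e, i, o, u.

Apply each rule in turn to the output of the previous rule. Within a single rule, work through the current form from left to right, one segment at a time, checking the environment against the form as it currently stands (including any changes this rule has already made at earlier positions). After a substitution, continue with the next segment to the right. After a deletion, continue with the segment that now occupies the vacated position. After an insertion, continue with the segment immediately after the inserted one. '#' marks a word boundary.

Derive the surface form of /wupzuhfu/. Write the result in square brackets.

[wpzhfo]

1 Final Vowel Lowering: [wupzuhfu] → [wupzuhfo]
2 Medial Vowel Deletion: [wupzuhfo] → [wpzhfo]
3 Intervocalic Voicing: no change — [wpzhfo]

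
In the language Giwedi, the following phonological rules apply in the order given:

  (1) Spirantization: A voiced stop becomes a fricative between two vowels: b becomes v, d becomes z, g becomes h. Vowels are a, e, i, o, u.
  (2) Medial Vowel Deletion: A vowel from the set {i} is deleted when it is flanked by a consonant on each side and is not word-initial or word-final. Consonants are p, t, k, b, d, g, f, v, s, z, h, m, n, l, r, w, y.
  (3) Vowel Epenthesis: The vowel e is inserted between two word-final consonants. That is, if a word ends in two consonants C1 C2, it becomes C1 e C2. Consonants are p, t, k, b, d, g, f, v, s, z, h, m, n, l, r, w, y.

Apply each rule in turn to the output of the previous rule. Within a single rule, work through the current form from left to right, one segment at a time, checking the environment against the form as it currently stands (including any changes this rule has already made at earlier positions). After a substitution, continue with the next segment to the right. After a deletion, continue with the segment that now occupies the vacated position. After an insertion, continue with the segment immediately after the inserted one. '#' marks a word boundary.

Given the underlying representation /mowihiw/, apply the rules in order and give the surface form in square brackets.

(1) Spirantization: no change — [mowihiw]
(2) Medial Vowel Deletion: [mowihiw] → [mowhw]
(3) Vowel Epenthesis: [mowhw] → [mowhew]

[mowhew]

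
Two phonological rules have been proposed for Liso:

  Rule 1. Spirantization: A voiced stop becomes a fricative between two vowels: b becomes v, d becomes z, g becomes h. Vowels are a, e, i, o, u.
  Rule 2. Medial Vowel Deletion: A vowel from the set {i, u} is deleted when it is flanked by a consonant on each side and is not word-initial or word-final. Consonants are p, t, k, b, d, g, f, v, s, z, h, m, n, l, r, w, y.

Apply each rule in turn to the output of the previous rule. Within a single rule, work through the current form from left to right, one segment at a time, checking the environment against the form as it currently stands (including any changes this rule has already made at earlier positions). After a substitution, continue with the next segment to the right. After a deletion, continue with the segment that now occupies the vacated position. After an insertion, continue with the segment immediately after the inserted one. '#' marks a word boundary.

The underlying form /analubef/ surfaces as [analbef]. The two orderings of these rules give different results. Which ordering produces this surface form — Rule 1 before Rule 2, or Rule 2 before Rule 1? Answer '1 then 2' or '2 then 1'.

2 then 1

Order 1 then 2:
  1 Spirantization: [analubef] → [analuvef]
  2 Medial Vowel Deletion: [analuvef] → [analvef]
  result: [analvef]
Order 2 then 1:
  2 Medial Vowel Deletion: [analubef] → [analbef]
  1 Spirantization: no change — [analbef]
  result: [analbef]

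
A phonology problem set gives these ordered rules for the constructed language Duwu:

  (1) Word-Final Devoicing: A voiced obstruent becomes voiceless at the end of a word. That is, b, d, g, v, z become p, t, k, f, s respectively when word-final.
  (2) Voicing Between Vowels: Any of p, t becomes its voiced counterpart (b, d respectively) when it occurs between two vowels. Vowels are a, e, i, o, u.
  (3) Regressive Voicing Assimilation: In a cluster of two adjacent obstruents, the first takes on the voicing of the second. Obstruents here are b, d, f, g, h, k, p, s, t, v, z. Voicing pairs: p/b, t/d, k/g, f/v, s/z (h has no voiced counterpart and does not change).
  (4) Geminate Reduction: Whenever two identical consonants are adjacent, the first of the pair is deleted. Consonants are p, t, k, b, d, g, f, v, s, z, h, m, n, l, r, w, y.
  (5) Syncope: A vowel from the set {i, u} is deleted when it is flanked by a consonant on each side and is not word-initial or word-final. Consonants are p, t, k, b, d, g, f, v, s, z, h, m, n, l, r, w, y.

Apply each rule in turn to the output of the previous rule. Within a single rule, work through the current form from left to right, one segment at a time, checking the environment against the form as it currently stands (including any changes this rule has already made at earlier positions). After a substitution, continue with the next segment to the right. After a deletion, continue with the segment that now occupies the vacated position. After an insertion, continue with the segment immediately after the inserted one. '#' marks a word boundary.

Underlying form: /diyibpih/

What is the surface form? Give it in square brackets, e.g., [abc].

[dyph]

(1) Word-Final Devoicing: no change — [diyibpih]
(2) Voicing Between Vowels: no change — [diyibpih]
(3) Regressive Voicing Assimilation: [diyibpih] → [diyippih]
(4) Geminate Reduction: [diyippih] → [diyipih]
(5) Syncope: [diyipih] → [dyph]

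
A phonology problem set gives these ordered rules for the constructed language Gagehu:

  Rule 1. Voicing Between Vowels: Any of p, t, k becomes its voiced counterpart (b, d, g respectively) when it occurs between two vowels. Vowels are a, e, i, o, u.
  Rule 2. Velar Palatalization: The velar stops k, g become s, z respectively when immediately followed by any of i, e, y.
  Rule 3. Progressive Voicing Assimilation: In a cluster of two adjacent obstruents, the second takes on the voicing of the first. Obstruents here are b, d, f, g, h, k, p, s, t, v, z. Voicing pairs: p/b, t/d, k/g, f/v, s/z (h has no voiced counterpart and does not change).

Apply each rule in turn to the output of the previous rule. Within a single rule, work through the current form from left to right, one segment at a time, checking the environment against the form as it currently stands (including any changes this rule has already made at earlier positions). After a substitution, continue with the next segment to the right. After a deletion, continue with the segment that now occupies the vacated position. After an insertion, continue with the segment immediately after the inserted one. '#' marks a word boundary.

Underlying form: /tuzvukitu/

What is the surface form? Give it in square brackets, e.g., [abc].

[tuzvuzidu]

Rule 1 Voicing Between Vowels: [tuzvukitu] → [tuzvugidu]
Rule 2 Velar Palatalization: [tuzvugidu] → [tuzvuzidu]
Rule 3 Progressive Voicing Assimilation: no change — [tuzvuzidu]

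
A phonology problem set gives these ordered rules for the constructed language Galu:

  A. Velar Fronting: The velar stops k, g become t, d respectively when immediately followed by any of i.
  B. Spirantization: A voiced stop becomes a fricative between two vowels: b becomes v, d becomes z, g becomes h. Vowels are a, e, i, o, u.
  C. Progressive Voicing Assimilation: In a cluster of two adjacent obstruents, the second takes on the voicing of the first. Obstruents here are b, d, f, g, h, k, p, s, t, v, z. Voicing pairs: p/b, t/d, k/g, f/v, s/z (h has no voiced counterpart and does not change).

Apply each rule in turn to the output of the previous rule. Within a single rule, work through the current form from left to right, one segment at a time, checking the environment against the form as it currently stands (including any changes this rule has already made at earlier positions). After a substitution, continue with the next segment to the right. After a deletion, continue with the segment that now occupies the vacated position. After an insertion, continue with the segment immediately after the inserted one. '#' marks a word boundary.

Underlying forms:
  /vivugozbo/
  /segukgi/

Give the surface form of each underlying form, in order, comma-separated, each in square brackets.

/vivugozbo/:
  A Velar Fronting: no change — [vivugozbo]
  B Spirantization: [vivugozbo] → [vivuhozbo]
  C Progressive Voicing Assimilation: no change — [vivuhozbo]
/segukgi/:
  A Velar Fronting: [segukgi] → [segukdi]
  B Spirantization: [segukdi] → [sehukdi]
  C Progressive Voicing Assimilation: [sehukdi] → [sehukti]

[vivuhozbo], [sehukti]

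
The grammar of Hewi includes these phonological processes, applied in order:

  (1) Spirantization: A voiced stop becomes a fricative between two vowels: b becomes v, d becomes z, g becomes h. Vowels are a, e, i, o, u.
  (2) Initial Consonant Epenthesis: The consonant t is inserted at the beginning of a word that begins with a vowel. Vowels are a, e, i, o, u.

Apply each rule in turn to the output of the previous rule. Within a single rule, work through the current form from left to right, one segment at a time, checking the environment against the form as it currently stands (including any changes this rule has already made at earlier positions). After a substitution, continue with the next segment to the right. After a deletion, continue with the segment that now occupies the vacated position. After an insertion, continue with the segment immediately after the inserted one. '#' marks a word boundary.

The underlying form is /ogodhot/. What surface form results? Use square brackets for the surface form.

(1) Spirantization: [ogodhot] → [ohodhot]
(2) Initial Consonant Epenthesis: [ohodhot] → [tohodhot]

[tohodhot]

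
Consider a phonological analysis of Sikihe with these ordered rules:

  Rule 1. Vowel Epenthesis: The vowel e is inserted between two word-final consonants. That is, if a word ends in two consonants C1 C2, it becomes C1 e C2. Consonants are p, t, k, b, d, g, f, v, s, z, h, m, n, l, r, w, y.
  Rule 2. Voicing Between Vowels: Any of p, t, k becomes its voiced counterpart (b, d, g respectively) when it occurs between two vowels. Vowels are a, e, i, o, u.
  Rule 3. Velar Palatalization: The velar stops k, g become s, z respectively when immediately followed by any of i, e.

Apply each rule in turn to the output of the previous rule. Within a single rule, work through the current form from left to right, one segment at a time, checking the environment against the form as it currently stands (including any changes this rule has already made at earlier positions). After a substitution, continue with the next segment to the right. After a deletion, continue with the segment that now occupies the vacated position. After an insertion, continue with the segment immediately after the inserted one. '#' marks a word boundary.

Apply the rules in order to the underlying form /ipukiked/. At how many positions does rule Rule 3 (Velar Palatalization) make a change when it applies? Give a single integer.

2

Rule 1 Vowel Epenthesis: no change — [ipukiked]
Rule 2 Voicing Between Vowels: [ipukiked] → [ibugiged]
Rule 3 Velar Palatalization: [ibugiged] → [ibuzized]
Rule Rule 3 changed 2 position(s).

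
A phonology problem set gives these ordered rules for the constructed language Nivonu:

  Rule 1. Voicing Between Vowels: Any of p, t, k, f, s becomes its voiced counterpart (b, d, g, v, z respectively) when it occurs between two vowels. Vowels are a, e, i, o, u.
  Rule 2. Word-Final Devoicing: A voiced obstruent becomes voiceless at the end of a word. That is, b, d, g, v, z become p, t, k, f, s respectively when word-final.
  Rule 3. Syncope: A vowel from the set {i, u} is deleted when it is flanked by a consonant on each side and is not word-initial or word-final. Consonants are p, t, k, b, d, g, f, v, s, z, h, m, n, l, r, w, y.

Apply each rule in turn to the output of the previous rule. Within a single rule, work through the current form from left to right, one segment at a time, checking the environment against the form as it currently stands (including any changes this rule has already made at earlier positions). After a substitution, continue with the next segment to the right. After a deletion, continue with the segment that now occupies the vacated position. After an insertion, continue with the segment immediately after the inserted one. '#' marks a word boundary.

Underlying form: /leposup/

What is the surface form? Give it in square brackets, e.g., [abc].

[lebozp]

Rule 1 Voicing Between Vowels: [leposup] → [lebozup]
Rule 2 Word-Final Devoicing: no change — [lebozup]
Rule 3 Syncope: [lebozup] → [lebozp]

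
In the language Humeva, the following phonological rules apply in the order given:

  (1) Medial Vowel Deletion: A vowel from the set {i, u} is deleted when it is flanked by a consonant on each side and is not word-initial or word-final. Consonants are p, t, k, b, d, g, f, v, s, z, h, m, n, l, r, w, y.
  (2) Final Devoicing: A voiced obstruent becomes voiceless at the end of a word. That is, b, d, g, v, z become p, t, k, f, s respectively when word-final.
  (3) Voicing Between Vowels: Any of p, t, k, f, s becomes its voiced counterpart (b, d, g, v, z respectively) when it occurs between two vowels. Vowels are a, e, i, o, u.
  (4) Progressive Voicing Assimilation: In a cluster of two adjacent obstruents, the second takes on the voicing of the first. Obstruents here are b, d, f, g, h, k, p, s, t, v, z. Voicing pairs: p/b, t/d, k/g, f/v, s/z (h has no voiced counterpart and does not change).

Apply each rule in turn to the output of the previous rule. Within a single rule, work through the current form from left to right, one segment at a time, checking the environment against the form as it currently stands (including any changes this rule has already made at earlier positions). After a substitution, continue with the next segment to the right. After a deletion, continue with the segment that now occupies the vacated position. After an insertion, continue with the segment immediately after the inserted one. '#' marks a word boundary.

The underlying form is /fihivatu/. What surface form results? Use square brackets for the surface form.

[fhfadu]

(1) Medial Vowel Deletion: [fihivatu] → [fhvatu]
(2) Final Devoicing: no change — [fhvatu]
(3) Voicing Between Vowels: [fhvatu] → [fhvadu]
(4) Progressive Voicing Assimilation: [fhvadu] → [fhfadu]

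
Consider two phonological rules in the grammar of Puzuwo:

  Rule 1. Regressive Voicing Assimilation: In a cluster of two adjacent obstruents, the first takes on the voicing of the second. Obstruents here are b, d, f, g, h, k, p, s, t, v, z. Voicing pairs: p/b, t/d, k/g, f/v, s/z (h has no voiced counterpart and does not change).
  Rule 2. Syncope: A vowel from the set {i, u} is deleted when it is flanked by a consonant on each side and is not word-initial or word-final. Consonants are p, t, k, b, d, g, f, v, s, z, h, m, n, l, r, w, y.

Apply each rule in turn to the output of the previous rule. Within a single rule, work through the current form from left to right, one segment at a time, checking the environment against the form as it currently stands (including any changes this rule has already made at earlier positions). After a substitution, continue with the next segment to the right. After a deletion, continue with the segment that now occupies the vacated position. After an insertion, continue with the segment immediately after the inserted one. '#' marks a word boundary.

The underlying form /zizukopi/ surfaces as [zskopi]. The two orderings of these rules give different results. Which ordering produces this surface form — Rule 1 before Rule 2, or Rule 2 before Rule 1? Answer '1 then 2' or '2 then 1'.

2 then 1

Order 1 then 2:
  1 Regressive Voicing Assimilation: no change — [zizukopi]
  2 Syncope: [zizukopi] → [zzkopi]
  result: [zzkopi]
Order 2 then 1:
  2 Syncope: [zizukopi] → [zzkopi]
  1 Regressive Voicing Assimilation: [zzkopi] → [zskopi]
  result: [zskopi]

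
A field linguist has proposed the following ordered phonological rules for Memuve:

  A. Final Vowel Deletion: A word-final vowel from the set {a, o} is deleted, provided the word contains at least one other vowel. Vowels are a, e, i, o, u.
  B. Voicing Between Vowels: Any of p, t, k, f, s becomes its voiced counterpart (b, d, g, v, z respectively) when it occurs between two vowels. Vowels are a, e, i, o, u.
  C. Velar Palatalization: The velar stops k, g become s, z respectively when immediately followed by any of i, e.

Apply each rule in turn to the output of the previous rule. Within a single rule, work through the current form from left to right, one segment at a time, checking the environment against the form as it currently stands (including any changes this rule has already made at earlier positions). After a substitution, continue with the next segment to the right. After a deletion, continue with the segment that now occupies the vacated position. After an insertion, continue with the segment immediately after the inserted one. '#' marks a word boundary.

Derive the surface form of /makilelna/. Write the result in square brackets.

[mazileln]

A Final Vowel Deletion: [makilelna] → [makileln]
B Voicing Between Vowels: [makileln] → [magileln]
C Velar Palatalization: [magileln] → [mazileln]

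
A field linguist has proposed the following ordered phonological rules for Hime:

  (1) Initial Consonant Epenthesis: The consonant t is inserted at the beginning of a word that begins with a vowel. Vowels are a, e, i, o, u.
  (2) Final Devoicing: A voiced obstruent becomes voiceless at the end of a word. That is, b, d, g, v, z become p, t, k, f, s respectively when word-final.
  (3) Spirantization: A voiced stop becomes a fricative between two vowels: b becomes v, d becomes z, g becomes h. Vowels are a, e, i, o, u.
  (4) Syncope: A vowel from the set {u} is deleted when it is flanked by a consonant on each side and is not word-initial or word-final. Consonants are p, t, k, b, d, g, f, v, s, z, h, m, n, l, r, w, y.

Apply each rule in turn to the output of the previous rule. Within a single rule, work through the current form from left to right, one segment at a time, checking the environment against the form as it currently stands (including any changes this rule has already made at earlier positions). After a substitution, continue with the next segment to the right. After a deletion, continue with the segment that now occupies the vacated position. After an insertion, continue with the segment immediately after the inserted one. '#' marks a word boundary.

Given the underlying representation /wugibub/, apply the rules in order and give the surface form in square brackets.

[whivp]

(1) Initial Consonant Epenthesis: no change — [wugibub]
(2) Final Devoicing: [wugibub] → [wugibup]
(3) Spirantization: [wugibup] → [wuhivup]
(4) Syncope: [wuhivup] → [whivp]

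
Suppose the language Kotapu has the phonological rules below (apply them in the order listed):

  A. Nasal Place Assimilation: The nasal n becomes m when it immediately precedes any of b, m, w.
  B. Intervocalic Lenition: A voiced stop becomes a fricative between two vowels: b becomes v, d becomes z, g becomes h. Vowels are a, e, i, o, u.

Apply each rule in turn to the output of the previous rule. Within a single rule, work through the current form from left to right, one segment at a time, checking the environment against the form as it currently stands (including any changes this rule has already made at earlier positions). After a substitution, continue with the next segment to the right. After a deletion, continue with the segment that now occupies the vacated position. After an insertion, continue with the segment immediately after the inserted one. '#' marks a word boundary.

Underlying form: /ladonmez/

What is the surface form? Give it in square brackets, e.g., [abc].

[lazommez]

A Nasal Place Assimilation: [ladonmez] → [ladommez]
B Intervocalic Lenition: [ladommez] → [lazommez]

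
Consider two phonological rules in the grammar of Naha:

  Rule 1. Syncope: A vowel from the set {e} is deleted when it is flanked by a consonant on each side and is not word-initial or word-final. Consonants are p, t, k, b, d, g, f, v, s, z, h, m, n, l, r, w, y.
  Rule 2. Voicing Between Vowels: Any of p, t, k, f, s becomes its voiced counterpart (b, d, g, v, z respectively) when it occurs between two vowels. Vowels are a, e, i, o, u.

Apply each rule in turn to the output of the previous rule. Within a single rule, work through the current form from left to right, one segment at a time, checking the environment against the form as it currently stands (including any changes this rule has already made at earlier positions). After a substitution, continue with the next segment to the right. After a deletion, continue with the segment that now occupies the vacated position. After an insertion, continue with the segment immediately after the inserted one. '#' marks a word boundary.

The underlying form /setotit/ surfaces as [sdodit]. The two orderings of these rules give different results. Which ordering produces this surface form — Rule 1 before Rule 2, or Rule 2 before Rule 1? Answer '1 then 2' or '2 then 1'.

2 then 1

Order 1 then 2:
  1 Syncope: [setotit] → [stotit]
  2 Voicing Between Vowels: [stotit] → [stodit]
  result: [stodit]
Order 2 then 1:
  2 Voicing Between Vowels: [setotit] → [sedodit]
  1 Syncope: [sedodit] → [sdodit]
  result: [sdodit]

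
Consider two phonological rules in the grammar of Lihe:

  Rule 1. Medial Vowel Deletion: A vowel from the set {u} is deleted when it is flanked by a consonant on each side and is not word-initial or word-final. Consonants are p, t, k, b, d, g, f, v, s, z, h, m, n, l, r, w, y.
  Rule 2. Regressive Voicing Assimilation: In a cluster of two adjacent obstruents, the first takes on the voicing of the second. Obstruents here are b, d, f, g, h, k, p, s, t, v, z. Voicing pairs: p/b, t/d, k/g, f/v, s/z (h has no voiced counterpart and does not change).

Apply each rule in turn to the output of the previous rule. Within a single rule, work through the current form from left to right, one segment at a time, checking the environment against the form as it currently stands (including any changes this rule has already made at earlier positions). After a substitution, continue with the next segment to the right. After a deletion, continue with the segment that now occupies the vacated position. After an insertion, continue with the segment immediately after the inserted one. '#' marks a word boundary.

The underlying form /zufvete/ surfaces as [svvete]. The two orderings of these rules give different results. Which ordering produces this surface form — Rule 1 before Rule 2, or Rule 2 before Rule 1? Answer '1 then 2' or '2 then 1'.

Order 1 then 2:
  1 Medial Vowel Deletion: [zufvete] → [zfvete]
  2 Regressive Voicing Assimilation: [zfvete] → [svvete]
  result: [svvete]
Order 2 then 1:
  2 Regressive Voicing Assimilation: [zufvete] → [zuvvete]
  1 Medial Vowel Deletion: [zuvvete] → [zvvete]
  result: [zvvete]

1 then 2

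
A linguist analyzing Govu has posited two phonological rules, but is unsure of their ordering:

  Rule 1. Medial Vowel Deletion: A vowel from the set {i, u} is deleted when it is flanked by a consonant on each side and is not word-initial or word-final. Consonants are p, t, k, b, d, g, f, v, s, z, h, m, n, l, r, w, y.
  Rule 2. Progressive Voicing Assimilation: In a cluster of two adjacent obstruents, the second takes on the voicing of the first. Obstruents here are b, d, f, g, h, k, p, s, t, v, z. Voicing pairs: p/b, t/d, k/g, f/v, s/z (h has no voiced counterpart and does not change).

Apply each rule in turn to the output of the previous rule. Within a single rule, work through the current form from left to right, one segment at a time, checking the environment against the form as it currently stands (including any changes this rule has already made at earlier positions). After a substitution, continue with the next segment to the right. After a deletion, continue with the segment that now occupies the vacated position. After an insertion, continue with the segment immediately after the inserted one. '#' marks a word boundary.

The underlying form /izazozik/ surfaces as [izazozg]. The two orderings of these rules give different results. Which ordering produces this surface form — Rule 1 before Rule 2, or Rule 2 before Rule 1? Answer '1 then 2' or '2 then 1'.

Order 1 then 2:
  1 Medial Vowel Deletion: [izazozik] → [izazozk]
  2 Progressive Voicing Assimilation: [izazozk] → [izazozg]
  result: [izazozg]
Order 2 then 1:
  2 Progressive Voicing Assimilation: no change — [izazozik]
  1 Medial Vowel Deletion: [izazozik] → [izazozk]
  result: [izazozk]

1 then 2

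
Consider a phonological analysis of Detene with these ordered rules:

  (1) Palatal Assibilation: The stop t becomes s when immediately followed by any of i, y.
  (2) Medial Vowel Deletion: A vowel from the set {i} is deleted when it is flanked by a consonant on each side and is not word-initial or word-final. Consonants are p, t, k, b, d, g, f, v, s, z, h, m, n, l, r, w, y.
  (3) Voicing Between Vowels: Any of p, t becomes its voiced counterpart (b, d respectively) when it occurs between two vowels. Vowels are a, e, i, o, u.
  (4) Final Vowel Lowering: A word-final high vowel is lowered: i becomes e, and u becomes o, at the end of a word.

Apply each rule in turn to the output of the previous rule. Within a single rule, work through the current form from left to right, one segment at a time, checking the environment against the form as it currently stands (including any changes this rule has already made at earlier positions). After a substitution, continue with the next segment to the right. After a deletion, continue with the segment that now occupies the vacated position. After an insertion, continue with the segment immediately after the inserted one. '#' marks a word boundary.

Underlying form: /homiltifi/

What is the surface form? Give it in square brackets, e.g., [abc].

(1) Palatal Assibilation: [homiltifi] → [homilsifi]
(2) Medial Vowel Deletion: [homilsifi] → [homlsfi]
(3) Voicing Between Vowels: no change — [homlsfi]
(4) Final Vowel Lowering: [homlsfi] → [homlsfe]

[homlsfe]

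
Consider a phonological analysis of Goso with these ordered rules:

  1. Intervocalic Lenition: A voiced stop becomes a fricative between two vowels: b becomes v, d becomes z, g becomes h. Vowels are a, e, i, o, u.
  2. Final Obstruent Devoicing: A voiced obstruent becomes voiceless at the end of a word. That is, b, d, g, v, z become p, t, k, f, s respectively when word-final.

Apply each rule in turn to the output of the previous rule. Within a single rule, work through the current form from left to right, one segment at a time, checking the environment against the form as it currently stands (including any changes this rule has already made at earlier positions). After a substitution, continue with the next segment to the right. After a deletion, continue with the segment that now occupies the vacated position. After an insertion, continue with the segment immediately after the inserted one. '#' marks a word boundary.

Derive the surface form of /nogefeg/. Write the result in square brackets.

1 Intervocalic Lenition: [nogefeg] → [nohefeg]
2 Final Obstruent Devoicing: [nohefeg] → [nohefek]

[nohefek]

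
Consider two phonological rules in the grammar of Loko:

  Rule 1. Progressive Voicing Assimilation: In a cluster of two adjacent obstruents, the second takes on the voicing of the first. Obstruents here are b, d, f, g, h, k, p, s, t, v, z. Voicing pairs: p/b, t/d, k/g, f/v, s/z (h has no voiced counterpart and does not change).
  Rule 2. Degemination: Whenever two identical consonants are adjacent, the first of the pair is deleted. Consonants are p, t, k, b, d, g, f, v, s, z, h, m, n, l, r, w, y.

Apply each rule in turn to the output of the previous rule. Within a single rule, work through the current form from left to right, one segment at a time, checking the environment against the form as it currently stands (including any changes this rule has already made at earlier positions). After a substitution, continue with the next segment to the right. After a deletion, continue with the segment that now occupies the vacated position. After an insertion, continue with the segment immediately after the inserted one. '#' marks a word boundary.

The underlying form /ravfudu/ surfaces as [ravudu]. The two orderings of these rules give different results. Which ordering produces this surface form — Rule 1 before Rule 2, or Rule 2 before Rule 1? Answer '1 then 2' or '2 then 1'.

1 then 2

Order 1 then 2:
  1 Progressive Voicing Assimilation: [ravfudu] → [ravvudu]
  2 Degemination: [ravvudu] → [ravudu]
  result: [ravudu]
Order 2 then 1:
  2 Degemination: no change — [ravfudu]
  1 Progressive Voicing Assimilation: [ravfudu] → [ravvudu]
  result: [ravvudu]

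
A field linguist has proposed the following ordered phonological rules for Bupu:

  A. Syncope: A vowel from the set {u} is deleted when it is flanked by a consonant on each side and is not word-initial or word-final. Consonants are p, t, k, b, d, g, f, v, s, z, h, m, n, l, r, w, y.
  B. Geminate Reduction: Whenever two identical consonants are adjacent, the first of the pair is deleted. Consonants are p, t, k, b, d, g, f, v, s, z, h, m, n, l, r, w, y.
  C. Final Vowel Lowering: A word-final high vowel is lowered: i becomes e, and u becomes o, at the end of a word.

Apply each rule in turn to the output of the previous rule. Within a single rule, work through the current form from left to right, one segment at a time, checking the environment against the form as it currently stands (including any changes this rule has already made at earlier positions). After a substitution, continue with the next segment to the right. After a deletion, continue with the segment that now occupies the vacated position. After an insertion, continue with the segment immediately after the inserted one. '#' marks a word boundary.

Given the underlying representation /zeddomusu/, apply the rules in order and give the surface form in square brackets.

A Syncope: [zeddomusu] → [zeddomsu]
B Geminate Reduction: [zeddomsu] → [zedomsu]
C Final Vowel Lowering: [zedomsu] → [zedomso]

[zedomso]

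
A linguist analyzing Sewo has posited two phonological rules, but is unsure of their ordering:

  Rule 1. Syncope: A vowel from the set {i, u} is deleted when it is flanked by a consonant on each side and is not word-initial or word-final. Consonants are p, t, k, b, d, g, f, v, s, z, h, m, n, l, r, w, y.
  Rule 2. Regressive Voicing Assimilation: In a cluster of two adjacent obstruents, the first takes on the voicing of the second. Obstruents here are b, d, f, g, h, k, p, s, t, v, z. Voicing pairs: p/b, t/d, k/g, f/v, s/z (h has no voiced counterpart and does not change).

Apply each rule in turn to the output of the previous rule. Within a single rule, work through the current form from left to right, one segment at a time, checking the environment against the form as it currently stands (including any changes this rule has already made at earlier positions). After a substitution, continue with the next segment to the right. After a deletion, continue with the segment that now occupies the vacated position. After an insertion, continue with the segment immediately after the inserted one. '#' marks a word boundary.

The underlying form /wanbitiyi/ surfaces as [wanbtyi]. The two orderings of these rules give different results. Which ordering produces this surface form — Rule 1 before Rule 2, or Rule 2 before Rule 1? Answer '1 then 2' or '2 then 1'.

Order 1 then 2:
  1 Syncope: [wanbitiyi] → [wanbtyi]
  2 Regressive Voicing Assimilation: [wanbtyi] → [wanptyi]
  result: [wanptyi]
Order 2 then 1:
  2 Regressive Voicing Assimilation: no change — [wanbitiyi]
  1 Syncope: [wanbitiyi] → [wanbtyi]
  result: [wanbtyi]

2 then 1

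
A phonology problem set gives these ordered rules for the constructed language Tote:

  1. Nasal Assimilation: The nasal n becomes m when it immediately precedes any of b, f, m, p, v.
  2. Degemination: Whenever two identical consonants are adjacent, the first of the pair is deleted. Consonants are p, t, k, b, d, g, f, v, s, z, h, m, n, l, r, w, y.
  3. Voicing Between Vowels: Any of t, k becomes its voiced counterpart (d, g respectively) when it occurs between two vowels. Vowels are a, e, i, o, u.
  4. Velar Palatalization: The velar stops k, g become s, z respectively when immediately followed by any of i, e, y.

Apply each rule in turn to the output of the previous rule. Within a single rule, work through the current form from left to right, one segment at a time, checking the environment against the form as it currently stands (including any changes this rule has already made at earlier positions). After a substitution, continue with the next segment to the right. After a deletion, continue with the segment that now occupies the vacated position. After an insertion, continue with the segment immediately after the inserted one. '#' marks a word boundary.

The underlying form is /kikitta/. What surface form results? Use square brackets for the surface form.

1 Nasal Assimilation: no change — [kikitta]
2 Degemination: [kikitta] → [kikita]
3 Voicing Between Vowels: [kikita] → [kigida]
4 Velar Palatalization: [kigida] → [sizida]

[sizida]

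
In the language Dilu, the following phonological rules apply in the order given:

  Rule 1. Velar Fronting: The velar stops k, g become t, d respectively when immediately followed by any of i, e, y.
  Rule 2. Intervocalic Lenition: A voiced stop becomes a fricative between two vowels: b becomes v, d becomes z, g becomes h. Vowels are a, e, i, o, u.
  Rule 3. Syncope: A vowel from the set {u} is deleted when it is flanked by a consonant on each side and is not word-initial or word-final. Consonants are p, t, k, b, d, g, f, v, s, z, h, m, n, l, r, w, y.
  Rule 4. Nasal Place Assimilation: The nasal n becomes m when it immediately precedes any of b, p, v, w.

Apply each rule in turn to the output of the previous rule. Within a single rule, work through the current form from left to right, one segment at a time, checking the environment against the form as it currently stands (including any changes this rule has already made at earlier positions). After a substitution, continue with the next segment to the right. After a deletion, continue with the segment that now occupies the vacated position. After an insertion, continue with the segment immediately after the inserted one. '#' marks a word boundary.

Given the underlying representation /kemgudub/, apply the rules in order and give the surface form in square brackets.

[temgzb]

Rule 1 Velar Fronting: [kemgudub] → [temgudub]
Rule 2 Intervocalic Lenition: [temgudub] → [temguzub]
Rule 3 Syncope: [temguzub] → [temgzb]
Rule 4 Nasal Place Assimilation: no change — [temgzb]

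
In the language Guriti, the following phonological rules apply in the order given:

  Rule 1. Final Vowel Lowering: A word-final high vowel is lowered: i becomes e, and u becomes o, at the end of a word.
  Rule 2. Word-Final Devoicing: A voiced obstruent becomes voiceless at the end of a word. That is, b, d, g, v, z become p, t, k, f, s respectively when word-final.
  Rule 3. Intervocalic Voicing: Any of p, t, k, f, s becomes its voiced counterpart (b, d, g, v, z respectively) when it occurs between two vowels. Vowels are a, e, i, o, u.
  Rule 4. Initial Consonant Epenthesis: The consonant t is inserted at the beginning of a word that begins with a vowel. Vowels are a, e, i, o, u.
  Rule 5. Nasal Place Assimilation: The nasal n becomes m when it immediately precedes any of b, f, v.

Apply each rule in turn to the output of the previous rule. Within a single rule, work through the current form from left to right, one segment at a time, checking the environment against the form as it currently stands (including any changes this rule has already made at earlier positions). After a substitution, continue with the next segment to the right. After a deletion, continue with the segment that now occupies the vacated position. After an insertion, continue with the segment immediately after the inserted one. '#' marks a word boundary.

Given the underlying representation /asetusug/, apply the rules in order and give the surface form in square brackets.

[tazeduzuk]

Rule 1 Final Vowel Lowering: no change — [asetusug]
Rule 2 Word-Final Devoicing: [asetusug] → [asetusuk]
Rule 3 Intervocalic Voicing: [asetusuk] → [azeduzuk]
Rule 4 Initial Consonant Epenthesis: [azeduzuk] → [tazeduzuk]
Rule 5 Nasal Place Assimilation: no change — [tazeduzuk]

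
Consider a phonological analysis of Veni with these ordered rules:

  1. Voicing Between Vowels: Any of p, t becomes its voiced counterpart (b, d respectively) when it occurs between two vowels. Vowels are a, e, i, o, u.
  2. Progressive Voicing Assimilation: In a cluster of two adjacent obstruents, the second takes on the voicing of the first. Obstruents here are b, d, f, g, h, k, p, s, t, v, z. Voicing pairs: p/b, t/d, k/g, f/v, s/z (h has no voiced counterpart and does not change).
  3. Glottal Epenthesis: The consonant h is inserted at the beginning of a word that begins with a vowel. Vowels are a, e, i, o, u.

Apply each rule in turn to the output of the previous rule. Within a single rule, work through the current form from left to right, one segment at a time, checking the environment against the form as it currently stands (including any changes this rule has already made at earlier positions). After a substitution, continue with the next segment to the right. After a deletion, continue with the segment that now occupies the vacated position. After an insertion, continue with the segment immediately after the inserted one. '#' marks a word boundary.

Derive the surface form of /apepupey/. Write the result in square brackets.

[habebubey]

1 Voicing Between Vowels: [apepupey] → [abebubey]
2 Progressive Voicing Assimilation: no change — [abebubey]
3 Glottal Epenthesis: [abebubey] → [habebubey]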